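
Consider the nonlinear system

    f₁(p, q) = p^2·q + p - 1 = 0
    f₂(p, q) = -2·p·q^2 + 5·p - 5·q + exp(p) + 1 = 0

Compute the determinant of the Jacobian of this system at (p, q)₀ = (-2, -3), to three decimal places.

-325.541

J = [[2·p·q + 1, p^2], [-2·q^2 + exp(p) + 5, -4·p·q - 5]].
At the point, J = [[13.000, 4.000], [-12.86466, -29.000]].
det J = -325.541.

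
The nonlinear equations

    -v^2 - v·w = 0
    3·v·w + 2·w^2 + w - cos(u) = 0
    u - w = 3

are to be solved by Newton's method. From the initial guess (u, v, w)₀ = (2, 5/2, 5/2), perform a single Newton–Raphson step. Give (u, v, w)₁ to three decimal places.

(4.030, 1.323, 1.030)

At (2, 5/2, 5/2): F = (-12.500, 34.16615, -3.500).
Jacobian J = [[0, -2·v - w, -v], [sin(u), 3·w, 3·v + 4·w + 1], [1, 0, -1]].
At the point, J = [[0.000, -7.500, -2.500], [0.90930, 7.500, 18.500], [1.000, 0.000, -1.000]] (det J = -126.81973).
Solving J·Δ = −F gives Δ = (2.030, -1.177, -1.470).
Then the next iterate is (u, v, w)₁ = (4.030, 1.323, 1.030).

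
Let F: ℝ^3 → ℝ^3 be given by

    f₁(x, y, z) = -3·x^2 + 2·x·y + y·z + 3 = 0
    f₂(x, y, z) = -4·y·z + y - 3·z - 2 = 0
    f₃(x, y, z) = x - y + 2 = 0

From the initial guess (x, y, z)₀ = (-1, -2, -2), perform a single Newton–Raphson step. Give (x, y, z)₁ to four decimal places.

At (-1, -2, -2): F = (8.0000, -14.0000, 3.0000).
Jacobian J = [[-6·x + 2·y, 2·x + z, y], [0, -4·z + 1, -4·y - 3], [1, -1, 0]].
At the point, J = [[2.0000, -4.0000, -2.0000], [0.0000, 9.0000, 5.0000], [1.0000, -1.0000, 0.0000]] (det J = 8.0000).
Solving J·Δ = −F gives Δ = (-0.7500, 2.2500, -1.2500).
Then the next iterate is (x, y, z)₁ = (-1.7500, 0.2500, -3.2500).

(-1.7500, 0.2500, -3.2500)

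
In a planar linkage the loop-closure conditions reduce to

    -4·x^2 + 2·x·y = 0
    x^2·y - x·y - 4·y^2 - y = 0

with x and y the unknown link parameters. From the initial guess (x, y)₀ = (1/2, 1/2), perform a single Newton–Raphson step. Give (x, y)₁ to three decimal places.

At (1/2, 1/2): F = (-0.500, -1.625).
Jacobian J = [[-8·x + 2·y, 2·x], [2·x·y - y, x^2 - x - 8·y - 1]].
At the point, J = [[-3.000, 1.000], [0.000, -5.250]] (det J = 15.750).
Solving J·Δ = −F gives Δ = (-0.270, -0.310).
Then the next iterate is (x, y)₁ = (0.230, 0.190).

(0.230, 0.190)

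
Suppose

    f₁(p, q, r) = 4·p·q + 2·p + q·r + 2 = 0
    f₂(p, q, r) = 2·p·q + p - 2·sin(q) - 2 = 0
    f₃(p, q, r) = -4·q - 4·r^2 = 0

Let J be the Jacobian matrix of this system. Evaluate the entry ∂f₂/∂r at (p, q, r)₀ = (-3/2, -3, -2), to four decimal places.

0.0000

∂f₂/∂r = 0.
At (-3/2, -3, -2) this is 0.0000.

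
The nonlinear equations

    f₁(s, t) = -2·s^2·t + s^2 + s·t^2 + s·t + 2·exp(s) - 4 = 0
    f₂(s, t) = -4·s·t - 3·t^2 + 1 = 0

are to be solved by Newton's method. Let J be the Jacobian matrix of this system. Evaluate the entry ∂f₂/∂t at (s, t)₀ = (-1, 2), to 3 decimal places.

-8.000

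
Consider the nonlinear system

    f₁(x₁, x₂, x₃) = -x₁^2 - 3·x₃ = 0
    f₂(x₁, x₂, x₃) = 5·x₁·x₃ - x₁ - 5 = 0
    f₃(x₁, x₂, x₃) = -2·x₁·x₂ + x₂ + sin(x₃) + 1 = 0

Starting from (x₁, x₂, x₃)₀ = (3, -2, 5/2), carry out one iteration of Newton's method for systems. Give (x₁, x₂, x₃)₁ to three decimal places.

At (3, -2, 5/2): F = (-16.500, 29.500, 11.59847).
Jacobian J = [[-2·x₁, 0, -3], [5·x₃ - 1, 0, 5·x₁], [-2·x₂, -2·x₁ + 1, cos(x₃)]].
At the point, J = [[-6.000, 0.000, -3.000], [11.500, 0.000, 15.000], [4.000, -5.000, -0.80114]] (det J = -277.500).
Solving J·Δ = −F gives Δ = (-2.865, -0.009, 0.230).
Then the next iterate is (x₁, x₂, x₃)₁ = (0.135, -2.009, 2.730).

(0.135, -2.009, 2.730)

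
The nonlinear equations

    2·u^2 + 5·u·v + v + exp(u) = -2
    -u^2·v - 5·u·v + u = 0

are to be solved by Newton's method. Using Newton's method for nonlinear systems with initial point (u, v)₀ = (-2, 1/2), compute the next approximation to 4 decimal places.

(-0.4538, 0.2045)

At (-2, 1/2): F = (5.635335, 1.0000).
Jacobian J = [[4·u + 5·v + exp(u), 5·u + 1], [-2·u·v - 5·v + 1, -u^2 - 5·u]].
At the point, J = [[-5.364665, -9.0000], [0.5000, 6.0000]] (det J = -27.687988).
Solving J·Δ = −F gives Δ = (1.5462, -0.2955).
Then the next iterate is (u, v)₁ = (-0.4538, 0.2045).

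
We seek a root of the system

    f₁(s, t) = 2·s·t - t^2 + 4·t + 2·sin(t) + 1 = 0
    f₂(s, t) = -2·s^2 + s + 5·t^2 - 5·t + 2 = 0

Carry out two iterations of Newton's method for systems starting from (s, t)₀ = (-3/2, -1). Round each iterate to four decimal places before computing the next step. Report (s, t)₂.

(-6.5637, -2.9655)

At (-3/2, -1): F = (-2.682942, 6.0000).
Jacobian J = [[2·t, 2·s - 2·t + 2·cos(t) + 4], [-4·s + 1, 10·t - 5]].
At the point, J = [[-2.0000, 4.080605], [7.0000, -15.0000]] (det J = 1.435768).
Solving J·Δ = −F gives Δ = (-10.9771, -4.7226).
Then the next iterate is (s, t)₁ = (-12.4771, -5.7226).
Round to (-12.4771, -5.7226) and repeat: F = (89.227718, -129.479395), J = [[-11.4452, -7.815112], [50.9084, -62.2260]].
Δ = (5.9134, 2.7571), so (s, t)₂ = (-6.5637, -2.9655).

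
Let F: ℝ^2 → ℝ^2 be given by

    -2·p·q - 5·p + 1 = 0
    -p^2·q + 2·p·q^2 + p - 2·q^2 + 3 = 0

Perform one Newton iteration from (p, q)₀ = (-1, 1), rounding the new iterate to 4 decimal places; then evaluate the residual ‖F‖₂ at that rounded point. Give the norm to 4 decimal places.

0.9697

At (-1, 1): F = (8.0000, -3.0000).
Jacobian J = [[-2·q - 5, -2·p], [-2·p·q + 2·q^2 + 1, -p^2 + 4·p·q - 4·q]].
At the point, J = [[-7.0000, 2.0000], [5.0000, -9.0000]] (det J = 53.0000).
Solving J·Δ = −F gives Δ = (1.2453, 0.3585).
Then the next iterate is (p, q)₁ = (0.2453, 1.3585).
Re-evaluating at (0.2453, 1.3585): F = (-0.892980, 0.377925), so ‖F‖₂ = 0.9697.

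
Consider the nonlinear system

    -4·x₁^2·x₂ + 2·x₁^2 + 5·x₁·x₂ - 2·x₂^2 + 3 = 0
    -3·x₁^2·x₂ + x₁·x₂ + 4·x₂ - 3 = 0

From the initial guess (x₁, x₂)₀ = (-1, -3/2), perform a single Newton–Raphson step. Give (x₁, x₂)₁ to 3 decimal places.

(-1.286, 5.405)

At (-1, -3/2): F = (14.000, -3.000).
Jacobian J = [[-8·x₁·x₂ + 4·x₁ + 5·x₂, -4·x₁^2 + 5·x₁ - 4·x₂], [-6·x₁·x₂ + x₂, -3·x₁^2 + x₁ + 4]].
At the point, J = [[-23.500, -3.000], [-10.500, 0.000]] (det J = -31.500).
Solving J·Δ = −F gives Δ = (-0.286, 6.905).
Then the next iterate is (x₁, x₂)₁ = (-1.286, 5.405).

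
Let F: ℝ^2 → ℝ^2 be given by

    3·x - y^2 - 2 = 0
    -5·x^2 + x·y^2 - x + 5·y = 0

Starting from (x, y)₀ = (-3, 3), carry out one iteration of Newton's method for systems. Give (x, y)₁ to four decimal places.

At (-3, 3): F = (-20.0000, -54.0000).
Jacobian J = [[3, -2·y], [-10·x + y^2 - 1, 2·x·y + 5]].
At the point, J = [[3.0000, -6.0000], [38.0000, -13.0000]] (det J = 189.0000).
Solving J·Δ = −F gives Δ = (0.3386, -3.1640).
Then the next iterate is (x, y)₁ = (-2.6614, -0.1640).

(-2.6614, -0.1640)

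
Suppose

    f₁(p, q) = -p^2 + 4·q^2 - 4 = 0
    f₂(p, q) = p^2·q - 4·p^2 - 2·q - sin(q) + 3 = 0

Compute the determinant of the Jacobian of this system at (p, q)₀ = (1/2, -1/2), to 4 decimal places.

-15.3724

J = [[-2·p, 8·q], [2·p·q - 8·p, p^2 - cos(q) - 2]].
At the point, J = [[-1.0000, -4.0000], [-4.5000, -2.627583]].
det J = -15.3724.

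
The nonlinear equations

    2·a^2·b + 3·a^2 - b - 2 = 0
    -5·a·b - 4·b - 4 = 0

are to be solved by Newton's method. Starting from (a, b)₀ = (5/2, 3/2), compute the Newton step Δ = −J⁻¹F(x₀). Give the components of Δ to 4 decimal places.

(-0.5636, -1.4862)

At (5/2, 3/2): F = (34.0000, -28.7500).
Jacobian J = [[4·a·b + 6·a, 2·a^2 - 1], [-5·b, -5·a - 4]].
At the point, J = [[30.0000, 11.5000], [-7.5000, -16.5000]] (det J = -408.7500).
Solving J·Δ = −F gives Δ = (-0.5636, -1.4862).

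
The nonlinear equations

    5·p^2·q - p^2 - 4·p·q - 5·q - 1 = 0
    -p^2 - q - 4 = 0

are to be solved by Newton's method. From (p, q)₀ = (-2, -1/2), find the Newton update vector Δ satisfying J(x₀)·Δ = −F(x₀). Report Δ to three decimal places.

At (-2, -1/2): F = (-16.500, -7.500).
Jacobian J = [[10·p·q - 2·p - 4·q, 5·p^2 - 4·p - 5], [-2·p, -1]].
At the point, J = [[16.000, 23.000], [4.000, -1.000]] (det J = -108.000).
Solving J·Δ = −F gives Δ = (1.750, -0.500).

(1.750, -0.500)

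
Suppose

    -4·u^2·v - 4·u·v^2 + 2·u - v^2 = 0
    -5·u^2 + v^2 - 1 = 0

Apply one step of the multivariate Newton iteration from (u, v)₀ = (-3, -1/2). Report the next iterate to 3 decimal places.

At (-3, -1/2): F = (14.750, -45.750).
Jacobian J = [[-8·u·v - 4·v^2 + 2, -4·u^2 - 8·u·v - 2·v], [-10·u, 2·v]].
At the point, J = [[-11.000, -47.000], [30.000, -1.000]] (det J = 1421.000).
Solving J·Δ = −F gives Δ = (1.524, -0.043).
Then the next iterate is (u, v)₁ = (-1.476, -0.543).

(-1.476, -0.543)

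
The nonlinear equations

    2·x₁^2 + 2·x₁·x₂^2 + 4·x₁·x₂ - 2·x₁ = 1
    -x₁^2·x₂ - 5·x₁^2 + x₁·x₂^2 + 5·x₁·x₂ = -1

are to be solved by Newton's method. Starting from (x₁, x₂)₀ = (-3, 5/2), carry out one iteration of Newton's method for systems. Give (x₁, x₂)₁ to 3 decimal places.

At (-3, 5/2): F = (-44.500, -122.750).
Jacobian J = [[4·x₁ + 2·x₂^2 + 4·x₂ - 2, 4·x₁·x₂ + 4·x₁], [-2·x₁·x₂ - 10·x₁ + x₂^2 + 5·x₂, -x₁^2 + 2·x₁·x₂ + 5·x₁]].
At the point, J = [[8.500, -42.000], [63.750, -39.000]] (det J = 2346.000).
Solving J·Δ = −F gives Δ = (1.458, -0.764).
Then the next iterate is (x₁, x₂)₁ = (-1.542, 1.736).

(-1.542, 1.736)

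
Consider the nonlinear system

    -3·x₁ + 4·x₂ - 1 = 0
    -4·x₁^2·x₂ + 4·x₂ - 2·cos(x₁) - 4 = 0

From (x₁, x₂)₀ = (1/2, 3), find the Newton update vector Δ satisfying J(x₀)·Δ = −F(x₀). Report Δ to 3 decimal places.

At (1/2, 3): F = (9.500, 3.24483).
Jacobian J = [[-3, 4], [-8·x₁·x₂ + 2·sin(x₁), -4·x₁^2 + 4]].
At the point, J = [[-3.000, 4.000], [-11.04115, 3.000]] (det J = 35.16460).
Solving J·Δ = −F gives Δ = (-0.441, -2.706).

(-0.441, -2.706)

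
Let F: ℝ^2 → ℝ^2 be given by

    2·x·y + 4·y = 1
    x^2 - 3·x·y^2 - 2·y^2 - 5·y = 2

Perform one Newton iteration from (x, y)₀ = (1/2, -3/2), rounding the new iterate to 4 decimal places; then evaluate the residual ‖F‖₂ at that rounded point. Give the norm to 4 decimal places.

At (1/2, -3/2): F = (-8.5000, -2.1250).
Jacobian J = [[2·y, 2·x + 4], [2·x - 3·y^2, -6·x·y - 4·y - 5]].
At the point, J = [[-3.0000, 5.0000], [-5.7500, 5.5000]] (det J = 12.2500).
Solving J·Δ = −F gives Δ = (2.9490, 3.4694).
Then the next iterate is (x, y)₁ = (3.4490, 1.9694).
Re-evaluating at (3.4490, 1.9694): F = (20.462521, -47.839687), so ‖F‖₂ = 52.0322.

52.0322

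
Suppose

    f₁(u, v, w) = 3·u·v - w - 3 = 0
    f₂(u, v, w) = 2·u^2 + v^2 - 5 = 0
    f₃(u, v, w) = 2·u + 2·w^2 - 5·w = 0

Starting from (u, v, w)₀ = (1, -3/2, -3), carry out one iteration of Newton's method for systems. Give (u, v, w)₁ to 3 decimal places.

At (1, -3/2, -3): F = (-4.500, -0.750, 35.000).
Jacobian J = [[3·v, 3·u, -1], [4·u, 2·v, 0], [2, 0, 4·w - 5]].
At the point, J = [[-4.500, 3.000, -1.000], [4.000, -3.000, 0.000], [2.000, 0.000, -17.000]] (det J = -31.500).
Solving J·Δ = −F gives Δ = (-11.833, -16.028, 0.667).
Then the next iterate is (u, v, w)₁ = (-10.833, -17.528, -2.333).

(-10.833, -17.528, -2.333)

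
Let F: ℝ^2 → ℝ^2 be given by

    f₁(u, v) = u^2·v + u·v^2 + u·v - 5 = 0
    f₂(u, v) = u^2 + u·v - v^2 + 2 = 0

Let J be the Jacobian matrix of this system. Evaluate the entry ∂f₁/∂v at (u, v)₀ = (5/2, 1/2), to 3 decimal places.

11.250

∂f₁/∂v = u^2 + 2·u·v + u.
At (5/2, 1/2) this is 11.250.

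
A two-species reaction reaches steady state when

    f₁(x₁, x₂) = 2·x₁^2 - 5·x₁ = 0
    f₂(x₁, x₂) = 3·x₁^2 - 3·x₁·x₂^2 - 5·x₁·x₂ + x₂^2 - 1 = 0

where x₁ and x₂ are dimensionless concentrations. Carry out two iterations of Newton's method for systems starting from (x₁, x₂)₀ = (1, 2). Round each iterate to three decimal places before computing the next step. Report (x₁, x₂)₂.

(-0.615, 3.568)

At (1, 2): F = (-3.000, -16.000).
Jacobian J = [[4·x₁ - 5, 0], [6·x₁ - 3·x₂^2 - 5·x₂, -6·x₁·x₂ - 5·x₁ + 2·x₂]].
At the point, J = [[-1.000, 0.000], [-16.000, -13.000]] (det J = 13.000).
Solving J·Δ = −F gives Δ = (-3.000, 2.462).
Then the next iterate is (x₁, x₂)₁ = (-2.000, 4.462).
Round to (-2.000, 4.462) and repeat: F = (18.000, 194.98611), J = [[-13.000, 0.000], [-94.03833, 72.468]].
Δ = (1.385, -0.894), so (x₁, x₂)₂ = (-0.615, 3.568).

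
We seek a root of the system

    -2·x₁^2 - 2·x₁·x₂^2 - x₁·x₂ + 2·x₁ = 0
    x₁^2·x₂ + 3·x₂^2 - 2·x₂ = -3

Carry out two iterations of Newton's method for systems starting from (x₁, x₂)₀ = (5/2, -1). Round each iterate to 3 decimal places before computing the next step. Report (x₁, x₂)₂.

(1.838, -0.414)

At (5/2, -1): F = (-10.000, 1.750).
Jacobian J = [[-4·x₁ - 2·x₂^2 - x₂ + 2, -4·x₁·x₂ - x₁], [2·x₁·x₂, x₁^2 + 6·x₂ - 2]].
At the point, J = [[-9.000, 7.500], [-5.000, -1.750]] (det J = 53.250).
Solving J·Δ = −F gives Δ = (-0.082, 1.235).
Then the next iterate is (x₁, x₂)₁ = (2.418, 0.235).
Round to (2.418, 0.235) and repeat: F = (-7.69275, 4.06966), J = [[-8.01745, -4.69092], [1.13646, 5.25672]].
Δ = (-0.580, -0.649), so (x₁, x₂)₂ = (1.838, -0.414).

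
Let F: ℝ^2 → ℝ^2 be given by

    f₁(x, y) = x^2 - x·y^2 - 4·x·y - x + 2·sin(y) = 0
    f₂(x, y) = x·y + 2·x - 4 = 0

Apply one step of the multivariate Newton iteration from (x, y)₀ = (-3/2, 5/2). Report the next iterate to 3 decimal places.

(2.123, 6.201)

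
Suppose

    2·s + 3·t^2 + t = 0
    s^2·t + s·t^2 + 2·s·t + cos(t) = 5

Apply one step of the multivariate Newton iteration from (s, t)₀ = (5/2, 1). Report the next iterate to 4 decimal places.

(5.4244, -1.1213)

At (5/2, 1): F = (9.0000, 9.290302).
Jacobian J = [[2, 6·t + 1], [2·s·t + t^2 + 2·t, s^2 + 2·s·t + 2·s - sin(t)]].
At the point, J = [[2.0000, 7.0000], [8.0000, 15.408529]] (det J = -25.182942).
Solving J·Δ = −F gives Δ = (2.9244, -2.1213).
Then the next iterate is (s, t)₁ = (5.4244, -1.1213).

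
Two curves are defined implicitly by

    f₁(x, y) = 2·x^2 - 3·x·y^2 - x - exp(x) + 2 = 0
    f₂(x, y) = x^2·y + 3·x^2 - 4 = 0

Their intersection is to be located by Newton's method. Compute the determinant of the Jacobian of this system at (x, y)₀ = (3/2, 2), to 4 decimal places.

J = [[4·x - 3·y^2 - exp(x) - 1, -6·x·y], [2·x·y + 6·x, x^2]].
At the point, J = [[-11.481689, -18.0000], [15.0000, 2.2500]].
det J = 244.1662.

244.1662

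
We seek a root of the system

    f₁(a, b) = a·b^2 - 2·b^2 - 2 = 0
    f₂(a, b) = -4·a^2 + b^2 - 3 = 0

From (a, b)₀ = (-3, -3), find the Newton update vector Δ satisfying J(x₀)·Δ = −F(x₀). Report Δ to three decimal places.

At (-3, -3): F = (-47.000, -30.000).
Jacobian J = [[b^2, 2·a·b - 4·b], [-8·a, 2·b]].
At the point, J = [[9.000, 30.000], [24.000, -6.000]] (det J = -774.000).
Solving J·Δ = −F gives Δ = (1.527, 1.109).

(1.527, 1.109)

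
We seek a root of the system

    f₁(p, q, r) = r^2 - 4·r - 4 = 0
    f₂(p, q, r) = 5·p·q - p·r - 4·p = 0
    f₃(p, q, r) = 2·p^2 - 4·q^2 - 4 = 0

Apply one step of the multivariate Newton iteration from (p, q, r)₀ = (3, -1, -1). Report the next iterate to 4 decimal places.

At (3, -1, -1): F = (1.0000, -24.0000, 10.0000).
Jacobian J = [[0, 0, 2·r - 4], [5·q - r - 4, 5·p, -p], [4·p, -8·q, 0]].
At the point, J = [[0.0000, 0.0000, -6.0000], [-8.0000, 15.0000, -3.0000], [12.0000, 8.0000, 0.0000]] (det J = 1464.0000).
Solving J·Δ = −F gives Δ = (-1.4180, 0.8770, 0.1667).
Then the next iterate is (p, q, r)₁ = (1.5820, -0.1230, -0.8333).

(1.5820, -0.1230, -0.8333)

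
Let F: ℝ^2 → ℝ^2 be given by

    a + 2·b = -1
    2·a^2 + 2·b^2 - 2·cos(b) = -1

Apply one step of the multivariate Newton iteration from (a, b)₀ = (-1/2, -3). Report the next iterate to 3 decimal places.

At (-1/2, -3): F = (-5.500, 21.47998).
Jacobian J = [[1, 2], [4·a, 4·b + 2·sin(b)]].
At the point, J = [[1.000, 2.000], [-2.000, -12.28224]] (det J = -8.28224).
Solving J·Δ = −F gives Δ = (2.969, 1.265).
Then the next iterate is (a, b)₁ = (2.469, -1.735).

(2.469, -1.735)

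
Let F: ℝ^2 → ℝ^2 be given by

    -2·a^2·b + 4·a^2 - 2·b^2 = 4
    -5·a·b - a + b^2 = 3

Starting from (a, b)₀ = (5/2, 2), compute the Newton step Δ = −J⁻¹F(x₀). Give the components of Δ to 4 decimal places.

(-1.9568, -0.5854)

At (5/2, 2): F = (-12.0000, -26.5000).
Jacobian J = [[-4·a·b + 8·a, -2·a^2 - 4·b], [-5·b - 1, -5·a + 2·b]].
At the point, J = [[0.0000, -20.5000], [-11.0000, -8.5000]] (det J = -225.5000).
Solving J·Δ = −F gives Δ = (-1.9568, -0.5854).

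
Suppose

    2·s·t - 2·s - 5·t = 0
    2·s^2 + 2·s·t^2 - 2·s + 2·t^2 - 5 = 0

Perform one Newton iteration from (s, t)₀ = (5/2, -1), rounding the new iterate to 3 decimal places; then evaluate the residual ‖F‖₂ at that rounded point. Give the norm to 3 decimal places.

2.320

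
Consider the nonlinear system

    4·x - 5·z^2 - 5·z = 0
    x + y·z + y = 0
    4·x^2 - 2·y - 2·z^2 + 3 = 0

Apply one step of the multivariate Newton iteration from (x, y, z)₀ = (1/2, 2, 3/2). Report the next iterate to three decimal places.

(-0.415, 0.982, 0.480)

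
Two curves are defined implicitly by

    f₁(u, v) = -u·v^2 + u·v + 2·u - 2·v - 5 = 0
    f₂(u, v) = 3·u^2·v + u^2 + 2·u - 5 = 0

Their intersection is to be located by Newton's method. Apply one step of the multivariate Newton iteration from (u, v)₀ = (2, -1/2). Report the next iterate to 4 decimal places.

At (2, -1/2): F = (-1.5000, -3.0000).
Jacobian J = [[-v^2 + v + 2, -2·u·v + u - 2], [6·u·v + 2·u + 2, 3·u^2]].
At the point, J = [[1.2500, 2.0000], [0.0000, 12.0000]] (det J = 15.0000).
Solving J·Δ = −F gives Δ = (0.8000, 0.2500).
Then the next iterate is (u, v)₁ = (2.8000, -0.2500).

(2.8000, -0.2500)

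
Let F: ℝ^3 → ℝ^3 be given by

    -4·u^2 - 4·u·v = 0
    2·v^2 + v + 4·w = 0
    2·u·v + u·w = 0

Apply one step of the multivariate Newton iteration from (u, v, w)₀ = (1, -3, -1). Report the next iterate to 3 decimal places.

(0.889, -1.111, 1.444)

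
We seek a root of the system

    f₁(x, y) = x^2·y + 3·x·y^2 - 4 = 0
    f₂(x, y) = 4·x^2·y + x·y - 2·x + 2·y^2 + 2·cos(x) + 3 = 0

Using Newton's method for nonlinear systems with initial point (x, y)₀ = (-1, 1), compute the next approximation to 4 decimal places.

(-0.5470, -0.1094)

At (-1, 1): F = (-6.0000, 11.080605).
Jacobian J = [[2·x·y + 3·y^2, x^2 + 6·x·y], [8·x·y + y - 2·sin(x) - 2, 4·x^2 + x + 4·y]].
At the point, J = [[1.0000, -5.0000], [-7.317058, 7.0000]] (det J = -29.585290).
Solving J·Δ = −F gives Δ = (0.4530, -1.1094).
Then the next iterate is (x, y)₁ = (-0.5470, -0.1094).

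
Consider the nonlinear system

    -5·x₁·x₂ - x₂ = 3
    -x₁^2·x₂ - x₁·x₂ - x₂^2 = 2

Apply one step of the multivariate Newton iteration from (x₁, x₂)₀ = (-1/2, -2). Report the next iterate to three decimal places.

At (-1/2, -2): F = (-6.000, -6.500).
Jacobian J = [[-5·x₂, -5·x₁ - 1], [-2·x₁·x₂ - x₂, -x₁^2 - x₁ - 2·x₂]].
At the point, J = [[10.000, 1.500], [0.000, 4.250]] (det J = 42.500).
Solving J·Δ = −F gives Δ = (0.371, 1.529).
Then the next iterate is (x₁, x₂)₁ = (-0.129, -0.471).

(-0.129, -0.471)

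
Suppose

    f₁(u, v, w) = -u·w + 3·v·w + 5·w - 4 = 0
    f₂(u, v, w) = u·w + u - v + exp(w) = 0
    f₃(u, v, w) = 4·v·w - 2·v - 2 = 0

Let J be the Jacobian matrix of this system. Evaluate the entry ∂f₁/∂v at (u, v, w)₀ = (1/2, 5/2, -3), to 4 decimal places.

∂f₁/∂v = 3·w.
At (1/2, 5/2, -3) this is -9.0000.

-9.0000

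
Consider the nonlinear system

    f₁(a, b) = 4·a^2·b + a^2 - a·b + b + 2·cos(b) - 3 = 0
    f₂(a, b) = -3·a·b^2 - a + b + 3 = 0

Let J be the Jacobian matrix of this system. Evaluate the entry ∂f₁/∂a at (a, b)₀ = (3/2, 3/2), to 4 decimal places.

19.5000

∂f₁/∂a = 8·a·b + 2·a - b.
At (3/2, 3/2) this is 19.5000.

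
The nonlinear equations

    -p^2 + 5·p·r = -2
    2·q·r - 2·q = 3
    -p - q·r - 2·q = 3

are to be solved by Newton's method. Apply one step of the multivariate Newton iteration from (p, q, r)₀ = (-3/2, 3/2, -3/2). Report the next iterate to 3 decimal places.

(46.500, -17.000, -28.833)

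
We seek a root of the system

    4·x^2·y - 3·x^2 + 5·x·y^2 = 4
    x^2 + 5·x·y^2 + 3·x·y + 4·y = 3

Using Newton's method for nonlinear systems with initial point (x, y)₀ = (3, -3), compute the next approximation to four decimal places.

(1.9855, -2.2287)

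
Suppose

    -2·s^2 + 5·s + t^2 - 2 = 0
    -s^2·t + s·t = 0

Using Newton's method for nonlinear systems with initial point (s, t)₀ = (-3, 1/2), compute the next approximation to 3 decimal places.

(-0.961, 0.595)

At (-3, 1/2): F = (-34.750, -6.000).
Jacobian J = [[-4·s + 5, 2·t], [-2·s·t + t, -s^2 + s]].
At the point, J = [[17.000, 1.000], [3.500, -12.000]] (det J = -207.500).
Solving J·Δ = −F gives Δ = (2.039, 0.095).
Then the next iterate is (s, t)₁ = (-0.961, 0.595).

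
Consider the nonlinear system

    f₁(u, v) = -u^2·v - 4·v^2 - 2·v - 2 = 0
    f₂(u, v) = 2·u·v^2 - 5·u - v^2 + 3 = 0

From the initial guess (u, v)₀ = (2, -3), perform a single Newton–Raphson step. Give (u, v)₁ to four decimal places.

At (2, -3): F = (-20.0000, 20.0000).
Jacobian J = [[-2·u·v, -u^2 - 8·v - 2], [2·v^2 - 5, 4·u·v - 2·v]].
At the point, J = [[12.0000, 18.0000], [13.0000, -18.0000]] (det J = -450.0000).
Solving J·Δ = −F gives Δ = (0.0000, 1.1111).
Then the next iterate is (u, v)₁ = (2.0000, -1.8889).

(2.0000, -1.8889)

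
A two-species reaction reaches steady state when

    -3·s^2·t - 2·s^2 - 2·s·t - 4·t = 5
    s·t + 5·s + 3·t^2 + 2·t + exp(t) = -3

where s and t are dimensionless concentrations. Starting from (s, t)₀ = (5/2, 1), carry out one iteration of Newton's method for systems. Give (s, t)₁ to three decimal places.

At (5/2, 1): F = (-45.250, 25.71828).
Jacobian J = [[-6·s·t - 4·s - 2·t, -3·s^2 - 2·s - 4], [t + 5, s + 6·t + exp(t) + 2]].
At the point, J = [[-27.000, -27.750], [6.000, 13.21828]] (det J = -190.39361).
Solving J·Δ = −F gives Δ = (0.607, -2.221).
Then the next iterate is (s, t)₁ = (3.107, -1.221).

(3.107, -1.221)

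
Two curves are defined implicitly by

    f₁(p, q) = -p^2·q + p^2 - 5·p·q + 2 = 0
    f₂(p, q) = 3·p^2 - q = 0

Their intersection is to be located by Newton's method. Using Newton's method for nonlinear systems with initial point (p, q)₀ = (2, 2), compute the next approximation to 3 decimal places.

(1.110, 1.319)

At (2, 2): F = (-22.000, 10.000).
Jacobian J = [[-2·p·q + 2·p - 5·q, -p^2 - 5·p], [6·p, -1]].
At the point, J = [[-14.000, -14.000], [12.000, -1.000]] (det J = 182.000).
Solving J·Δ = −F gives Δ = (-0.890, -0.681).
Then the next iterate is (p, q)₁ = (1.110, 1.319).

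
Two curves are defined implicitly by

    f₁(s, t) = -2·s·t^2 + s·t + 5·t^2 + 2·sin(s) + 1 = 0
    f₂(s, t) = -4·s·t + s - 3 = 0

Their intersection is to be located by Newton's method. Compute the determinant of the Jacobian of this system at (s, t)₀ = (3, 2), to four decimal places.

88.7598

J = [[-2·t^2 + t + 2·cos(s), -4·s·t + s + 10·t], [-4·t + 1, -4·s]].
At the point, J = [[-7.979985, -1.0000], [-7.0000, -12.0000]].
det J = 88.7598.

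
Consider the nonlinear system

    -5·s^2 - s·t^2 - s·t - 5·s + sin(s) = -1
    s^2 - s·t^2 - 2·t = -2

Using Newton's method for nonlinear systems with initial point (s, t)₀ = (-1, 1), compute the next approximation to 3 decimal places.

(-0.333, -0.506)

At (-1, 1): F = (2.15853, 2.000).
Jacobian J = [[-10·s - t^2 - t + cos(s) - 5, -2·s·t - s], [2·s - t^2, -2·s·t - 2]].
At the point, J = [[3.54030, 3.000], [-3.000, 0.000]] (det J = 9.000).
Solving J·Δ = −F gives Δ = (0.667, -1.506).
Then the next iterate is (s, t)₁ = (-0.333, -0.506).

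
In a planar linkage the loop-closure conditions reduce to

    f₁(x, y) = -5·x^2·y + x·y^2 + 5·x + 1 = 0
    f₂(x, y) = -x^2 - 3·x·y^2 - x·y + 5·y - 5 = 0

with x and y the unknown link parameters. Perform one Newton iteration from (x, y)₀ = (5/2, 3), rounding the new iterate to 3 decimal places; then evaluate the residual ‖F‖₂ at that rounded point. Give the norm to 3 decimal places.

26.604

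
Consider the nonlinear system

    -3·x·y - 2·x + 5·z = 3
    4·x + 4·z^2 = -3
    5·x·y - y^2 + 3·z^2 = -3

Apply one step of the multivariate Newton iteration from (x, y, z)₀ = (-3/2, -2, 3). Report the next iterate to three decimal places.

At (-3/2, -2, 3): F = (6.000, 33.000, 41.000).
Jacobian J = [[-3·y - 2, -3·x, 5], [4, 0, 8·z], [5·y, 5·x - 2·y, 6·z]].
At the point, J = [[4.000, 4.500, 5.000], [4.000, 0.000, 24.000], [-10.000, -3.500, 18.000]] (det J = -1138.000).
Solving J·Δ = −F gives Δ = (1.478, -0.845, -1.621).
Then the next iterate is (x, y, z)₁ = (-0.022, -2.845, 1.379).

(-0.022, -2.845, 1.379)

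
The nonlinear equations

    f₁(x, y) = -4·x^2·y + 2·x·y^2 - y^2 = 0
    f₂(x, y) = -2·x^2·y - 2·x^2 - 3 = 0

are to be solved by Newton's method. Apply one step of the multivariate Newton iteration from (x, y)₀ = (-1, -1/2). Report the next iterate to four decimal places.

(-0.2778, -1.7778)

At (-1, -1/2): F = (1.2500, -4.0000).
Jacobian J = [[-8·x·y + 2·y^2, -4·x^2 + 4·x·y - 2·y], [-4·x·y - 4·x, -2·x^2]].
At the point, J = [[-3.5000, -1.0000], [2.0000, -2.0000]] (det J = 9.0000).
Solving J·Δ = −F gives Δ = (0.7222, -1.2778).
Then the next iterate is (x, y)₁ = (-0.2778, -1.7778).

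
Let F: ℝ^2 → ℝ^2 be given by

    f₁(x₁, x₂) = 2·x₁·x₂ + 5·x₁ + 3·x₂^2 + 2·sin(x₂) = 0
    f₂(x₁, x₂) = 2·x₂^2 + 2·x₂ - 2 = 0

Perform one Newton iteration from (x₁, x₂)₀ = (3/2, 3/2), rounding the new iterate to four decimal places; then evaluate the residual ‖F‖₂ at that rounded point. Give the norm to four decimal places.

3.2440

At (3/2, 3/2): F = (20.744990, 5.5000).
Jacobian J = [[2·x₂ + 5, 2·x₁ + 6·x₂ + 2·cos(x₂)], [0, 4·x₂ + 2]].
At the point, J = [[8.0000, 12.141474], [0.0000, 8.0000]] (det J = 64.0000).
Solving J·Δ = −F gives Δ = (-1.5497, -0.6875).
Then the next iterate is (x₁, x₂)₁ = (-0.0497, 0.8125).
Re-evaluating at (-0.0497, 0.8125): F = (3.103224, 0.945312), so ‖F‖₂ = 3.2440.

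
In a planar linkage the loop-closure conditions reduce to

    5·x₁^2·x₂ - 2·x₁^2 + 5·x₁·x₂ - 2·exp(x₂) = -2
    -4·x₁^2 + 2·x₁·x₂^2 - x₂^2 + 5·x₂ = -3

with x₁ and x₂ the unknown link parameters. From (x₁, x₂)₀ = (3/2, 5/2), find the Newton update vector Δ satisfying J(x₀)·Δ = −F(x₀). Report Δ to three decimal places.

(-0.614, -1.246)

At (3/2, 5/2): F = (20.01001, 19.000).
Jacobian J = [[10·x₁·x₂ - 4·x₁ + 5·x₂, 5·x₁^2 + 5·x₁ - 2·exp(x₂)], [-8·x₁ + 2·x₂^2, 4·x₁·x₂ - 2·x₂ + 5]].
At the point, J = [[44.000, -5.61499], [0.500, 15.000]] (det J = 662.80749).
Solving J·Δ = −F gives Δ = (-0.614, -1.246).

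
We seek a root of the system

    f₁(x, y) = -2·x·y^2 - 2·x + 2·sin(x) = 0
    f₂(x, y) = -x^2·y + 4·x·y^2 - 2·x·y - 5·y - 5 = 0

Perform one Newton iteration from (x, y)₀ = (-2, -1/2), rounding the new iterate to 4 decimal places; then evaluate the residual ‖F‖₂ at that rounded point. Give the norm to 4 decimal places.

26.1269

At (-2, -1/2): F = (3.181405, -4.5000).
Jacobian J = [[-2·y^2 + 2·cos(x) - 2, -4·x·y], [-2·x·y + 4·y^2 - 2·y, -x^2 + 8·x·y - 2·x - 5]].
At the point, J = [[-3.332294, -4.0000], [0.0000, 3.0000]] (det J = -9.996881).
Solving J·Δ = −F gives Δ = (-0.8458, 1.5000).
Then the next iterate is (x, y)₁ = (-2.8458, 1.0000).
Re-evaluating at (-2.8458, 1.0000): F = (10.800204, -23.790178), so ‖F‖₂ = 26.1269.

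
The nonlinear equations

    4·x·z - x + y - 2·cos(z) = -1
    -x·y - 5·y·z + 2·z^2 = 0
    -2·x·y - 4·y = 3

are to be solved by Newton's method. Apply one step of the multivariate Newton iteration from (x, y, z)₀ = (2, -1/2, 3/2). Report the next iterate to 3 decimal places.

At (2, -1/2, 3/2): F = (10.35853, 9.250, 1.000).
Jacobian J = [[4·z - 1, 1, 4·x + 2·sin(z)], [-y, -x - 5·z, -5·y + 4·z], [-2·y, -2·x - 4, 0]].
At the point, J = [[5.000, 1.000, 9.99499], [0.500, -9.500, 8.500], [1.000, -8.000, 0.000]] (det J = 403.47244).
Solving J·Δ = −F gives Δ = (-0.169, 0.104, -0.962).
Then the next iterate is (x, y, z)₁ = (1.831, -0.396, 0.538).

(1.831, -0.396, 0.538)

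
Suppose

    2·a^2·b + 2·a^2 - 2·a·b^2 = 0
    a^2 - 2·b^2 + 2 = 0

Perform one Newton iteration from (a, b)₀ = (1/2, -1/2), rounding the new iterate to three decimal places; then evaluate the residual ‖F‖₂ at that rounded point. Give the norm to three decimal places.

118.333

At (1/2, -1/2): F = (0.000, 1.750).
Jacobian J = [[4·a·b + 4·a - 2·b^2, 2·a^2 - 4·a·b], [2·a, -4·b]].
At the point, J = [[0.500, 1.500], [1.000, 2.000]] (det J = -0.500).
Solving J·Δ = −F gives Δ = (-5.250, 1.750).
Then the next iterate is (a, b)₁ = (-4.750, 1.250).
Re-evaluating at (-4.750, 1.250): F = (116.375, 21.43750), so ‖F‖₂ = 118.333.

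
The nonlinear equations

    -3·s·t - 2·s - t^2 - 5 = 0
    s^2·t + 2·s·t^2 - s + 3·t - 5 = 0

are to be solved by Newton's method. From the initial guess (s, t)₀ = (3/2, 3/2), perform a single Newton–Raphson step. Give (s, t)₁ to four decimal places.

(-4.0575, 4.0498)

At (3/2, 3/2): F = (-17.0000, 8.1250).
Jacobian J = [[-3·t - 2, -3·s - 2·t], [2·s·t + 2·t^2 - 1, s^2 + 4·s·t + 3]].
At the point, J = [[-6.5000, -7.5000], [8.0000, 14.2500]] (det J = -32.6250).
Solving J·Δ = −F gives Δ = (-5.5575, 2.5498).
Then the next iterate is (s, t)₁ = (-4.0575, 4.0498).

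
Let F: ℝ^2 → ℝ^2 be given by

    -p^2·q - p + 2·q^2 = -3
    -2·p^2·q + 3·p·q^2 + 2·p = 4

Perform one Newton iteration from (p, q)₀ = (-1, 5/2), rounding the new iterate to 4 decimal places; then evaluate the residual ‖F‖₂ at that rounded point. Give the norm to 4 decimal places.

10.7246

At (-1, 5/2): F = (14.0000, -29.7500).
Jacobian J = [[-2·p·q - 1, -p^2 + 4·q], [-4·p·q + 3·q^2 + 2, -2·p^2 + 6·p·q]].
At the point, J = [[4.0000, 9.0000], [30.7500, -17.0000]] (det J = -344.7500).
Solving J·Δ = −F gives Δ = (0.0863, -1.5939).
Then the next iterate is (p, q)₁ = (-0.9137, 0.9061).
Re-evaluating at (-0.9137, 0.9061): F = (4.799279, -9.590801), so ‖F‖₂ = 10.7246.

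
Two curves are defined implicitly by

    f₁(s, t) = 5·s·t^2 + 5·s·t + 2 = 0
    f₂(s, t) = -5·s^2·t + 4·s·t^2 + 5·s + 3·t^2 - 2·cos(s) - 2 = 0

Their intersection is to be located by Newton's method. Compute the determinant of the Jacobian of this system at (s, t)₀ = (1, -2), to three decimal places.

J = [[5·t^2 + 5·t, 10·s·t + 5·s], [-10·s·t + 4·t^2 + 2·sin(s) + 5, -5·s^2 + 8·s·t + 6·t]].
At the point, J = [[10.000, -15.000], [42.68294, -33.000]].
det J = 310.244.

310.244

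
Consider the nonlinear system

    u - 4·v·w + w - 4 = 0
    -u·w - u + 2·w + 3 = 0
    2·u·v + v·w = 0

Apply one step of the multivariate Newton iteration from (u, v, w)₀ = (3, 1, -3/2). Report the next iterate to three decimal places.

(0.652, 0.971, -1.174)

At (3, 1, -3/2): F = (3.500, 1.500, 4.500).
Jacobian J = [[1, -4·w, -4·v + 1], [-w - 1, 0, -u + 2], [2·v, 2·u + w, v]].
At the point, J = [[1.000, 6.000, -3.000], [0.500, 0.000, -1.000], [2.000, 4.500, 1.000]] (det J = -17.250).
Solving J·Δ = −F gives Δ = (-2.348, -0.029, 0.326).
Then the next iterate is (u, v, w)₁ = (0.652, 0.971, -1.174).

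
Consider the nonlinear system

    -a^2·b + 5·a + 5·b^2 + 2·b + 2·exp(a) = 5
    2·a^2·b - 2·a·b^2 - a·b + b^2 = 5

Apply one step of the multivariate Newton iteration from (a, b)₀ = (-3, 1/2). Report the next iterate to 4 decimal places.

(-0.1534, 0.9527)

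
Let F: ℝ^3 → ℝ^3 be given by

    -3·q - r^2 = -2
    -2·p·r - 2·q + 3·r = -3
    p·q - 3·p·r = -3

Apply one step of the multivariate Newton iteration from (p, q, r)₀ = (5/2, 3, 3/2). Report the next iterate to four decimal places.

(2.5556, 0.7708, 0.6458)

At (5/2, 3, 3/2): F = (-9.2500, -6.0000, -0.7500).
Jacobian J = [[0, -3, -2·r], [-2·r, -2, -2·p + 3], [q - 3·r, p, -3·p]].
At the point, J = [[0.0000, -3.0000, -3.0000], [-3.0000, -2.0000, -2.0000], [-1.5000, 2.5000, -7.5000]] (det J = 90.0000).
Solving J·Δ = −F gives Δ = (0.0556, -2.2292, -0.8542).
Then the next iterate is (p, q, r)₁ = (2.5556, 0.7708, 0.6458).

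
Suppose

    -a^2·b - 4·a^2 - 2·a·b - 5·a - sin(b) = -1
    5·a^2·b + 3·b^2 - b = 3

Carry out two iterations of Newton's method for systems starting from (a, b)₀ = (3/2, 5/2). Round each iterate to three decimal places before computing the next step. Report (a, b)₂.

At (3/2, 5/2): F = (-29.22347, 41.375).
Jacobian J = [[-2·a·b - 8·a - 2·b - 5, -a^2 - 2·a - cos(b)], [10·a·b, 5·a^2 + 6·b - 1]].
At the point, J = [[-29.500, -4.44886], [37.500, 25.250]] (det J = -578.04289).
Solving J·Δ = −F gives Δ = (-0.958, -0.216).
Then the next iterate is (a, b)₁ = (0.542, 2.284).
Round to (0.542, 2.284) and repeat: F = (-6.78814, 13.72075), J = [[-16.37986, -0.72350], [12.37928, 14.17282]].
Δ = (-0.387, -0.630), so (a, b)₂ = (0.155, 1.654).

(0.155, 1.654)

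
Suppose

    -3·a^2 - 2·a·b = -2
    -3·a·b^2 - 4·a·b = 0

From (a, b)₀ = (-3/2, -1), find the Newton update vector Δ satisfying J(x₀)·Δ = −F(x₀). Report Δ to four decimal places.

At (-3/2, -1): F = (-7.7500, -1.5000).
Jacobian J = [[-6·a - 2·b, -2·a], [-3·b^2 - 4·b, -6·a·b - 4·a]].
At the point, J = [[11.0000, 3.0000], [1.0000, -3.0000]] (det J = -36.0000).
Solving J·Δ = −F gives Δ = (0.7708, -0.2431).

(0.7708, -0.2431)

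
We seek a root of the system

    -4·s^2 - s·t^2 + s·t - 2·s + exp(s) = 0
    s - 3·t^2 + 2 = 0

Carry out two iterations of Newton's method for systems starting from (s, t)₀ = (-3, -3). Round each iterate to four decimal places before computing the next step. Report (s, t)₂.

(3.9915, -1.4217)

At (-3, -3): F = (6.049787, -28.0000).
Jacobian J = [[-8·s - t^2 + t + exp(s) - 2, -2·s·t + s], [1, -6·t]].
At the point, J = [[10.049787, -21.0000], [1.0000, 18.0000]] (det J = 201.896167).
Solving J·Δ = −F gives Δ = (2.3730, 1.4237).
Then the next iterate is (s, t)₁ = (-0.6270, -1.5763).
Round to (-0.6270, -1.5763) and repeat: F = (2.761937, -6.081165), J = [[-0.510830, -2.603680], [1.0000, 9.4578]].
Δ = (4.6185, 0.1546), so (s, t)₂ = (3.9915, -1.4217).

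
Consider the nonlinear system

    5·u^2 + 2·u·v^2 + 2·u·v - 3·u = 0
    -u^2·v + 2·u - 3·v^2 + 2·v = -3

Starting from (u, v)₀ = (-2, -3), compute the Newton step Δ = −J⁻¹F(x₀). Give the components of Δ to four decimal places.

(-19.6667, -10.9167)

At (-2, -3): F = (2.0000, -22.0000).
Jacobian J = [[10·u + 2·v^2 + 2·v - 3, 4·u·v + 2·u], [-2·u·v + 2, -u^2 - 6·v + 2]].
At the point, J = [[-11.0000, 20.0000], [-10.0000, 16.0000]] (det J = 24.0000).
Solving J·Δ = −F gives Δ = (-19.6667, -10.9167).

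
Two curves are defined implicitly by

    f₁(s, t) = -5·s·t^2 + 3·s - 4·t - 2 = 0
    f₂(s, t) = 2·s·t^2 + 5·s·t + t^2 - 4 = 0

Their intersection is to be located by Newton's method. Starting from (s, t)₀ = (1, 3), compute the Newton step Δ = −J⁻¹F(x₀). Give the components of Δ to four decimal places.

(-0.0256, -1.6154)

At (1, 3): F = (-56.0000, 38.0000).
Jacobian J = [[-5·t^2 + 3, -10·s·t - 4], [2·t^2 + 5·t, 4·s·t + 5·s + 2·t]].
At the point, J = [[-42.0000, -34.0000], [33.0000, 23.0000]] (det J = 156.0000).
Solving J·Δ = −F gives Δ = (-0.0256, -1.6154).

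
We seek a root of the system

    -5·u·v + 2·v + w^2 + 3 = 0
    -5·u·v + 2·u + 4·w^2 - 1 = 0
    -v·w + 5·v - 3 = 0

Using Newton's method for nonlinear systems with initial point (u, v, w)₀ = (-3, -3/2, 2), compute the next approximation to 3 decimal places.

(-5.930, 0.775, 2.451)

At (-3, -3/2, 2): F = (-18.500, -13.500, -7.500).
Jacobian J = [[-5·v, -5·u + 2, 2·w], [-5·v + 2, -5·u, 8·w], [0, -w + 5, -v]].
At the point, J = [[7.500, 17.000, 4.000], [9.500, 15.000, 16.000], [0.000, 3.000, 1.500]] (det J = -319.500).
Solving J·Δ = −F gives Δ = (-2.930, 2.275, 0.451).
Then the next iterate is (u, v, w)₁ = (-5.930, 0.775, 2.451).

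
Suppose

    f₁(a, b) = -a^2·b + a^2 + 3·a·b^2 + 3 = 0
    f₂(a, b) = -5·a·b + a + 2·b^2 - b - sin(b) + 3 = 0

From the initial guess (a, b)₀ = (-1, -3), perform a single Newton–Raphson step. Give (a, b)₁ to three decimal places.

(-0.996, -1.828)

At (-1, -3): F = (-20.000, 8.14112).
Jacobian J = [[-2·a·b + 2·a + 3·b^2, -a^2 + 6·a·b], [-5·b + 1, -5·a + 4·b - cos(b) - 1]].
At the point, J = [[19.000, 17.000], [16.000, -7.01001]] (det J = -405.19014).
Solving J·Δ = −F gives Δ = (0.004, 1.172).
Then the next iterate is (a, b)₁ = (-0.996, -1.828).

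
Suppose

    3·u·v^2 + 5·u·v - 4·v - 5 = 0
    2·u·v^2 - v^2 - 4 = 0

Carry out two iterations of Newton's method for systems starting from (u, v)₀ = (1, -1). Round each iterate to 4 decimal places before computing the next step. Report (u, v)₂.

At (1, -1): F = (-3.0000, -3.0000).
Jacobian J = [[3·v^2 + 5·v, 6·u·v + 5·u - 4], [2·v^2, 4·u·v - 2·v]].
At the point, J = [[-2.0000, -5.0000], [2.0000, -2.0000]] (det J = 14.0000).
Solving J·Δ = −F gives Δ = (0.6429, -0.8571).
Then the next iterate is (u, v)₁ = (1.6429, -1.8571).
Round to (1.6429, -1.8571) and repeat: F = (4.171453, 3.883314), J = [[1.060961, -14.091678], [6.897641, -8.489918]].
Δ = (-0.2189, 0.2795), so (u, v)₂ = (1.4240, -1.5776).

(1.4240, -1.5776)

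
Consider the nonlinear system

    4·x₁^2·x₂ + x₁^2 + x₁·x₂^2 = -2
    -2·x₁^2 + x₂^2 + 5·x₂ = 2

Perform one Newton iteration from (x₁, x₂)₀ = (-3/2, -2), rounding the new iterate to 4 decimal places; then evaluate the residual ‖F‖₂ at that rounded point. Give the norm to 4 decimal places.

At (-3/2, -2): F = (-19.7500, -12.5000).
Jacobian J = [[8·x₁·x₂ + 2·x₁ + x₂^2, 4·x₁^2 + 2·x₁·x₂], [-4·x₁, 2·x₂ + 5]].
At the point, J = [[25.0000, 15.0000], [6.0000, 1.0000]] (det J = -65.0000).
Solving J·Δ = −F gives Δ = (2.5808, -2.9846).
Then the next iterate is (x₁, x₂)₁ = (1.0808, -4.9846).
Re-evaluating at (1.0808, -4.9846): F = (6.731326, -4.413020), so ‖F‖₂ = 8.0489.

8.0489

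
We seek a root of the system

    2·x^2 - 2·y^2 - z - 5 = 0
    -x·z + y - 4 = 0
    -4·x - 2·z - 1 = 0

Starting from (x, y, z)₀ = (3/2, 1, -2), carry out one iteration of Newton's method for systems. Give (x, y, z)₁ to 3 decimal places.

(1.143, 0.536, -2.786)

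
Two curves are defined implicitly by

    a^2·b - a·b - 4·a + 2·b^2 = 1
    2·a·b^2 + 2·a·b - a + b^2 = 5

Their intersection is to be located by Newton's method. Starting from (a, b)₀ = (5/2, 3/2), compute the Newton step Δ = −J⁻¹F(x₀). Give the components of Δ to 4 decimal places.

(-8.7338, 1.8813)

At (5/2, 3/2): F = (-0.8750, 13.5000).
Jacobian J = [[2·a·b - b - 4, a^2 - a + 4·b], [2·b^2 + 2·b - 1, 4·a·b + 2·a + 2·b]].
At the point, J = [[2.0000, 9.7500], [6.5000, 23.0000]] (det J = -17.3750).
Solving J·Δ = −F gives Δ = (-8.7338, 1.8813).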